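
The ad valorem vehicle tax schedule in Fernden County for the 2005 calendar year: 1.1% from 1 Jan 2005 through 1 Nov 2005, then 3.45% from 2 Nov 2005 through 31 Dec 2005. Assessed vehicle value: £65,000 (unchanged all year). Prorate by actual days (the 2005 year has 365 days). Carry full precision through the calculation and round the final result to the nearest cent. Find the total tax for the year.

£966.10

1 Jan – 1 Nov 2005: 305 days at 1.1% → £65,000 × 1.1% × 305/365 = £597.4658
2 Nov – 31 Dec 2005: 60 days at 3.45% → £65,000 × 3.45% × 60/365 = £368.6301
Total = £966.0959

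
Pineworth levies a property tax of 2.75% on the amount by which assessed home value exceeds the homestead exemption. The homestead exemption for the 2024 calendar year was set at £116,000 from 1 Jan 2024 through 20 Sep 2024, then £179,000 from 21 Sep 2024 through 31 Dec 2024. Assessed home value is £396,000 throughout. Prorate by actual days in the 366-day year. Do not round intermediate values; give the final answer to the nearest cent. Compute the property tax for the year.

1 Jan – 20 Sep 2024: 264 days, exemption £116,000 → (£396,000 − £116,000) × 2.75% × 264/366 = £5,554.0984
21 Sep – 31 Dec 2024: 102 days, exemption £179,000 → (£396,000 − £179,000) × 2.75% × 102/366 = £1,663.0738
Total = £7,217.1721

£7,217.17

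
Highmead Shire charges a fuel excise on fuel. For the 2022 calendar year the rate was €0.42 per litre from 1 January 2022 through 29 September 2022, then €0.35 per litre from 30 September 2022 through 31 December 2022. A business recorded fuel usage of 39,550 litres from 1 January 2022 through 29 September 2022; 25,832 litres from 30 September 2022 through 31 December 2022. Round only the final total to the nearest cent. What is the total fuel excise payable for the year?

€25,652.20

1 January – 29 September 2022: 39,550 litres at €0.42/litre → €16,611.00
30 September – 31 December 2022: 25,832 litres at €0.35/litre → €9,041.20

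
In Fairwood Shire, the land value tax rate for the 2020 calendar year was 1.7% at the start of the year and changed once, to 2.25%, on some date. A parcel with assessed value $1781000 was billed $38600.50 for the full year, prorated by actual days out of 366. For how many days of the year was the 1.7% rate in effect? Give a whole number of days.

Let d = days at the first rate; then 366 − d days at the second rate.
$1781000 × [1.7%·d + 2.25%·(366−d)] / 366 = $38600.50
Solving gives d = 55, so the new rate took effect on 25 February 2020.

55 days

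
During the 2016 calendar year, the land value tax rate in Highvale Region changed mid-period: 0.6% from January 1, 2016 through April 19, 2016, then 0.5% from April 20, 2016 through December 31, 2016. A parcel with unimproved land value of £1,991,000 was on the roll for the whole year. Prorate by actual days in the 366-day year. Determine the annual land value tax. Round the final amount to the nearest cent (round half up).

£10,553.39

January 1 – April 19, 2016: 110 days at 0.6% → £1,991,000 × 0.6% × 110/366 = £3,590.3279
April 20 – December 31, 2016: 256 days at 0.5% → £1,991,000 × 0.5% × 256/366 = £6,963.0601
Total = £10,553.3880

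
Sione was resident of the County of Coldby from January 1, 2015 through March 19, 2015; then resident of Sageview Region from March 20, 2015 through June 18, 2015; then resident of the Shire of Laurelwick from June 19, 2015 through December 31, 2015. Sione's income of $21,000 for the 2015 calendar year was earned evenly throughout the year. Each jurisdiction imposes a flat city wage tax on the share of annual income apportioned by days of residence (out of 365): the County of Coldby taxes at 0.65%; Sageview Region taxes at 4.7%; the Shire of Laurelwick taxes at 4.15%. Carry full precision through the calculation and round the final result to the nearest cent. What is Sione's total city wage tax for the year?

$743.23

The County of Coldby, January 1 – March 19, 2015: 78 days → $21,000 × 0.65% × 78/365 = $29.1699
Sageview Region, March 20 – June 18, 2015: 91 days → $21,000 × 4.7% × 91/365 = $246.0740
The Shire of Laurelwick, June 19 – December 31, 2015: 196 days → $21,000 × 4.15% × 196/365 = $467.9836
Total = $743.2274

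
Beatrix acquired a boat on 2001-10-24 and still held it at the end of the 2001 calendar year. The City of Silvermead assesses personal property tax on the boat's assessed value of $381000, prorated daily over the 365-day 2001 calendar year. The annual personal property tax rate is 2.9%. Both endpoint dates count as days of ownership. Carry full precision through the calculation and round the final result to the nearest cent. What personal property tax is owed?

$2088.72

Days held (2001-10-24 to 2001-12-31): 69 out of 365
Tax = $381000 × 2.9% × 69/365 = $2088.7151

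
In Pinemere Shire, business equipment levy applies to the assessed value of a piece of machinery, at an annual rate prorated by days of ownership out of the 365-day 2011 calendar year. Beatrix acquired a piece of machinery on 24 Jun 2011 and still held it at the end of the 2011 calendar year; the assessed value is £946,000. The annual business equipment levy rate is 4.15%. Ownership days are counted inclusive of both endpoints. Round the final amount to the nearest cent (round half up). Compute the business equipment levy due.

£20,543.75

Days held (24 Jun – 31 Dec 2011): 191 out of 365
Tax = £946,000 × 4.15% × 191/365 = £20,543.7507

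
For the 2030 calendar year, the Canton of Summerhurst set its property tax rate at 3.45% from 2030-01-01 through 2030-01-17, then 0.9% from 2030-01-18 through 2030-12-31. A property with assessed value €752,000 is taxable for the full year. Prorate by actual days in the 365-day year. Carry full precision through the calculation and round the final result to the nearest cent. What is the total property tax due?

2030-01-01 to 2030-01-17: 17 days at 3.45% → €752,000 × 3.45% × 17/365 = €1,208.3507
2030-01-18 to 2030-12-31: 348 days at 0.9% → €752,000 × 0.9% × 348/365 = €6,452.7781
Total = €7,661.1288

€7,661.13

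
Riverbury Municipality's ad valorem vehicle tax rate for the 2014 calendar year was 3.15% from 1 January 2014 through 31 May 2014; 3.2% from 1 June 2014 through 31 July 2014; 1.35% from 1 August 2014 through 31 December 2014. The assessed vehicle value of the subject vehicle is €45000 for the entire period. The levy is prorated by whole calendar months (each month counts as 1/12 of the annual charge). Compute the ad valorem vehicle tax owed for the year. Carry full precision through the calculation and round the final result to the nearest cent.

1 January – 31 May 2014: 5 months at 3.15% → €45000 × 3.15% × 5/12 = €590.6250
1 June – 31 July 2014: 2 months at 3.2% → €45000 × 3.2% × 2/12 = €240.0000
1 August – 31 December 2014: 5 months at 1.35% → €45000 × 1.35% × 5/12 = €253.1250
Total = €1083.7500

€1083.75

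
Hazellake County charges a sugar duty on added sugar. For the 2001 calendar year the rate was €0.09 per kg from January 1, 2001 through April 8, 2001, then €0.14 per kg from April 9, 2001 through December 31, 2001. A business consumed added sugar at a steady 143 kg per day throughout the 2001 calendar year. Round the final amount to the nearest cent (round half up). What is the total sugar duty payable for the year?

January 1 – April 8, 2001: 98 days × 143 kg/day = 14,014 kg at €0.09/kg → €1261.26
April 9 – December 31, 2001: 267 days × 143 kg/day = 38,181 kg at €0.14/kg → €5345.34

€6606.60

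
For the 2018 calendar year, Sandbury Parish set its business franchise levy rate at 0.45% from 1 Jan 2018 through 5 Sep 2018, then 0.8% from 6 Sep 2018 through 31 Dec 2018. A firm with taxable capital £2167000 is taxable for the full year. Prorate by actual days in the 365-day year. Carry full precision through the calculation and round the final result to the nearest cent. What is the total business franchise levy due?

1 Jan – 5 Sep 2018: 248 days at 0.45% → £2167000 × 0.45% × 248/365 = £6625.6767
6 Sep – 31 Dec 2018: 117 days at 0.8% → £2167000 × 0.8% × 117/365 = £5557.0192
Total = £12182.6959

£12182.70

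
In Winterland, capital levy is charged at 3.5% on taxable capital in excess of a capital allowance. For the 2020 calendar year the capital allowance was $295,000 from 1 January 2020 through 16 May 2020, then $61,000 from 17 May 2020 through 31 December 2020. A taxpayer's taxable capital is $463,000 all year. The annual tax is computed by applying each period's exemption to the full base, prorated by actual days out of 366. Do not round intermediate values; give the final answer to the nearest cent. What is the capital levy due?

$11,004.34

1 January – 16 May 2020: 137 days, exemption $295,000 → ($463,000 − $295,000) × 3.5% × 137/366 = $2,200.9836
17 May – 31 December 2020: 229 days, exemption $61,000 → ($463,000 − $61,000) × 3.5% × 229/366 = $8,803.3607
Total = $11,004.3443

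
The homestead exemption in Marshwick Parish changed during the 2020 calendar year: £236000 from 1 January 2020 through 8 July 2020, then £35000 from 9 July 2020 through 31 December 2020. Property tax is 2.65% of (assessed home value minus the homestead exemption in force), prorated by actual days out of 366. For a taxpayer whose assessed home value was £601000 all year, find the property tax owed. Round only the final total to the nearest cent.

£12233.88

1 January – 8 July 2020: 190 days, exemption £236000 → (£601000 − £236000) × 2.65% × 190/366 = £5021.2432
9 July – 31 December 2020: 176 days, exemption £35000 → (£601000 − £35000) × 2.65% × 176/366 = £7212.6339
Total = £12233.8770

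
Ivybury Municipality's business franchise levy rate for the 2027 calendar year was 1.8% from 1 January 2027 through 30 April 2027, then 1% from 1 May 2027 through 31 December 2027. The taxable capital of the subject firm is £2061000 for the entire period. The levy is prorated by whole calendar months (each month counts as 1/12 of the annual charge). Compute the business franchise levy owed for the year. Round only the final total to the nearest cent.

£26106.00

1 January – 30 April 2027: 4 months at 1.8% → £2061000 × 1.8% × 4/12 = £12366.0000
1 May – 31 December 2027: 8 months at 1% → £2061000 × 1% × 8/12 = £13740.0000
Total = £26106.0000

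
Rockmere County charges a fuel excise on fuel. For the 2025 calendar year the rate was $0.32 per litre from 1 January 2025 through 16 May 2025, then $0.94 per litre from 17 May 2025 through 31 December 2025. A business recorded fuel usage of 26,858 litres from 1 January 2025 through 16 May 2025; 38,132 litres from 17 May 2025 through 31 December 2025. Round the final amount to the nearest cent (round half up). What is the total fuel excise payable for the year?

$44,438.64

1 January – 16 May 2025: 26,858 litres at $0.32/litre → $8,594.56
17 May – 31 December 2025: 38,132 litres at $0.94/litre → $35,844.08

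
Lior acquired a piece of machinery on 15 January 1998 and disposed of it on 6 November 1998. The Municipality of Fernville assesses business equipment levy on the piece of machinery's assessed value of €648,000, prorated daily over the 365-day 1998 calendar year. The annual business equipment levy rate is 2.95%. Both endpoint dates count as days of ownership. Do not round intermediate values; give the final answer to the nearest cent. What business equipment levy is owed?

€15,502.29

Days held (15 January – 6 November 1998): 296 out of 365
Tax = €648,000 × 2.95% × 296/365 = €15,502.2904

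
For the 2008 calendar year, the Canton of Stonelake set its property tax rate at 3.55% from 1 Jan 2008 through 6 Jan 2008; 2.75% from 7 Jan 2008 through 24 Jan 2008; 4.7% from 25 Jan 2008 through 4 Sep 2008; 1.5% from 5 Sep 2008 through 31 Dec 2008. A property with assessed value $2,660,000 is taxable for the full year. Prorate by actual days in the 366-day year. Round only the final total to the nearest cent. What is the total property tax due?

1 Jan – 6 Jan 2008: 6 days at 3.55% → $2,660,000 × 3.55% × 6/366 = $1,548.0328
7 Jan – 24 Jan 2008: 18 days at 2.75% → $2,660,000 × 2.75% × 18/366 = $3,597.5410
25 Jan – 4 Sep 2008: 224 days at 4.7% → $2,660,000 × 4.7% × 224/366 = $76,514.9727
5 Sep – 31 Dec 2008: 118 days at 1.5% → $2,660,000 × 1.5% × 118/366 = $12,863.9344
Total = $94,524.4809

$94,524.48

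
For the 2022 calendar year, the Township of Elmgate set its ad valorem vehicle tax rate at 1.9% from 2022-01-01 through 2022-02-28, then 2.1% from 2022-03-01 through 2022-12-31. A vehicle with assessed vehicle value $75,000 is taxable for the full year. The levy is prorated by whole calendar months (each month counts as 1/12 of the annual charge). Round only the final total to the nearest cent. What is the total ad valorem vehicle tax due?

$1,550.00

2022-01-01 to 2022-02-28: 2 months at 1.9% → $75,000 × 1.9% × 2/12 = $237.5000
2022-03-01 to 2022-12-31: 10 months at 2.1% → $75,000 × 2.1% × 10/12 = $1,312.5000
Total = $1,550.0000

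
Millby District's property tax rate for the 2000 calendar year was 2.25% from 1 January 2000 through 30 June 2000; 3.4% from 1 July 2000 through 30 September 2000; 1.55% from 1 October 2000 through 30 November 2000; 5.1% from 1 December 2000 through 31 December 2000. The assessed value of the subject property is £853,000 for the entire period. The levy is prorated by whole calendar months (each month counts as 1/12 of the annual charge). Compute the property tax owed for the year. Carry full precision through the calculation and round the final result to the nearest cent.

1 January – 30 June 2000: 6 months at 2.25% → £853,000 × 2.25% × 6/12 = £9,596.2500
1 July – 30 September 2000: 3 months at 3.4% → £853,000 × 3.4% × 3/12 = £7,250.5000
1 October – 30 November 2000: 2 months at 1.55% → £853,000 × 1.55% × 2/12 = £2,203.5833
1 December – 31 December 2000: 1 month at 5.1% → £853,000 × 5.1% × 1/12 = £3,625.2500
Total = £22,675.5833

£22,675.58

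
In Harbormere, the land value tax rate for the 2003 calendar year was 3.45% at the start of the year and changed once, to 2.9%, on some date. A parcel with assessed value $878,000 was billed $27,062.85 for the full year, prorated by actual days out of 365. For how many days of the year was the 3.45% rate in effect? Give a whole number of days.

121 days

Let d = days at the first rate; then 365 − d days at the second rate.
$878,000 × [3.45%·d + 2.9%·(365−d)] / 365 = $27,062.85
Solving gives d = 121, so the new rate took effect on 2 May 2003.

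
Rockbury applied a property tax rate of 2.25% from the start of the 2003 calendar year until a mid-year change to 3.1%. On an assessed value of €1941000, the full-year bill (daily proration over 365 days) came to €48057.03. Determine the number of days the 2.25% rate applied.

268 days

Let d = days at the first rate; then 365 − d days at the second rate.
€1941000 × [2.25%·d + 3.1%·(365−d)] / 365 = €48057.03
Solving gives d = 268, so the new rate took effect on 26 September 2003.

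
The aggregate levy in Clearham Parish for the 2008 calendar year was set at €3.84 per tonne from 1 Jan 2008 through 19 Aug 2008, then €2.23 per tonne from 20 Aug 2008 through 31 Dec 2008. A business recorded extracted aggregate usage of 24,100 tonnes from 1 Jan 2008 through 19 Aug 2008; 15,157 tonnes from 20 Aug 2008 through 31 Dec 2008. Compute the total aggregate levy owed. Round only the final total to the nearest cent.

1 Jan – 19 Aug 2008: 24,100 tonnes at €3.84/tonne → €92,544.00
20 Aug – 31 Dec 2008: 15,157 tonnes at €2.23/tonne → €33,800.11

€126,344.11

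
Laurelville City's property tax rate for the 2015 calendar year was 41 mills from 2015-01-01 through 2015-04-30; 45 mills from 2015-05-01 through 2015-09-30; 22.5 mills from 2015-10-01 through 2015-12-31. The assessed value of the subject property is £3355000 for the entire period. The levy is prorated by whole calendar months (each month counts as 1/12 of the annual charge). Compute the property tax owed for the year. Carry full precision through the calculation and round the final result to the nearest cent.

2015-01-01 to 2015-04-30: 4 months at 41 mills → £3355000 × 4.1% × 4/12 = £45851.6667
2015-05-01 to 2015-09-30: 5 months at 45 mills → £3355000 × 4.5% × 5/12 = £62906.2500
2015-10-01 to 2015-12-31: 3 months at 22.5 mills → £3355000 × 2.25% × 3/12 = £18871.8750
Total = £127629.7917

£127629.79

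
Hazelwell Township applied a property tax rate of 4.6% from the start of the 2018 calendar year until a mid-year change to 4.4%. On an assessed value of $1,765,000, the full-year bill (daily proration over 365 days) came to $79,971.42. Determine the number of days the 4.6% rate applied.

239 days

Let d = days at the first rate; then 365 − d days at the second rate.
$1,765,000 × [4.6%·d + 4.4%·(365−d)] / 365 = $79,971.42
Solving gives d = 239, so the new rate took effect on 28 August 2018.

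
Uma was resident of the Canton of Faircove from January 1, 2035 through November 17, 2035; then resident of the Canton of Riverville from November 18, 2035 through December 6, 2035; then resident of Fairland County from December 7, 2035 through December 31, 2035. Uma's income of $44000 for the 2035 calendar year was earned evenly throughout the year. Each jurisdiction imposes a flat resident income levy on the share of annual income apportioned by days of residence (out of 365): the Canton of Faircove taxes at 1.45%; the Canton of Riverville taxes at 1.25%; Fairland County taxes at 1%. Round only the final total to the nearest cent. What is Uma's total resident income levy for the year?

$619.86

The Canton of Faircove, January 1 – November 17, 2035: 321 days → $44000 × 1.45% × 321/365 = $561.0904
The Canton of Riverville, November 18 – December 6, 2035: 19 days → $44000 × 1.25% × 19/365 = $28.6301
Fairland County, December 7 – December 31, 2035: 25 days → $44000 × 1% × 25/365 = $30.1370
Total = $619.8575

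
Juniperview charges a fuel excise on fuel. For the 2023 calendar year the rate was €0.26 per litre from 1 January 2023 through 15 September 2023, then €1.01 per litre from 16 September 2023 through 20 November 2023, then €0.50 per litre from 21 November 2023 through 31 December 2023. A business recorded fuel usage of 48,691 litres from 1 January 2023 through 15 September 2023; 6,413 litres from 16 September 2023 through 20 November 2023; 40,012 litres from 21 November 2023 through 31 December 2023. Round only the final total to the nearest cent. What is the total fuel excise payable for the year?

1 January – 15 September 2023: 48,691 litres at €0.26/litre → €12659.66
16 September – 20 November 2023: 6,413 litres at €1.01/litre → €6477.13
21 November – 31 December 2023: 40,012 litres at €0.50/litre → €20006.00

€39142.79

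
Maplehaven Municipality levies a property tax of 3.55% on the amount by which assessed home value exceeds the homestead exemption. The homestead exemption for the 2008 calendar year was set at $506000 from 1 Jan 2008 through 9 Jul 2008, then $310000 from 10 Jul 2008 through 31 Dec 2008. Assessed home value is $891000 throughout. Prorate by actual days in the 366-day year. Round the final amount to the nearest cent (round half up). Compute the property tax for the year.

1 Jan – 9 Jul 2008: 191 days, exemption $506000 → ($891000 − $506000) × 3.55% × 191/366 = $7132.4932
10 Jul – 31 Dec 2008: 175 days, exemption $310000 → ($891000 − $310000) × 3.55% × 175/366 = $9861.9194
Total = $16994.4126

$16994.41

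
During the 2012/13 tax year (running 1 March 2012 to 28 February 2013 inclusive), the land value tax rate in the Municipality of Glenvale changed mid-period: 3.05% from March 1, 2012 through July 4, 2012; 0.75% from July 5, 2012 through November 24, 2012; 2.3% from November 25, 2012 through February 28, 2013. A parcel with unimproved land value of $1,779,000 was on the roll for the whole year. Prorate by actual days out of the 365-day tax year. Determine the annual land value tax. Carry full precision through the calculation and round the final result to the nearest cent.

March 1 – July 4, 2012: 126 days at 3.05% → $1,779,000 × 3.05% × 126/365 = $18,730.6767
July 5 – November 24, 2012: 143 days at 0.75% → $1,779,000 × 0.75% × 143/365 = $5,227.3356
November 25, 2012 – February 28, 2013: 96 days at 2.3% → $1,779,000 × 2.3% × 96/365 = $10,761.7315
Total = $34,719.7438

$34,719.74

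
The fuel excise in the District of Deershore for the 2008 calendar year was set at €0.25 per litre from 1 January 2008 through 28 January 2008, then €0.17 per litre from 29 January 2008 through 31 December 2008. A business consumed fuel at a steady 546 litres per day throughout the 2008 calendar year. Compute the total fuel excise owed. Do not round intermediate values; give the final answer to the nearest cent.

1 January – 28 January 2008: 28 days × 546 litres/day = 15,288 litres at €0.25/litre → €3,822.00
29 January – 31 December 2008: 338 days × 546 litres/day = 184,548 litres at €0.17/litre → €31,373.16

€35,195.16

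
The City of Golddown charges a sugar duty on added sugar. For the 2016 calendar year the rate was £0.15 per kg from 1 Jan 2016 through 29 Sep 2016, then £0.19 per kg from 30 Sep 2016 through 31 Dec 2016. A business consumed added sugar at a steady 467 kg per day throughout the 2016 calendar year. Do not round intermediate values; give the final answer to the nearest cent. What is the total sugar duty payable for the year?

1 Jan – 29 Sep 2016: 273 days × 467 kg/day = 127,491 kg at £0.15/kg → £19123.65
30 Sep – 31 Dec 2016: 93 days × 467 kg/day = 43,431 kg at £0.19/kg → £8251.89

£27375.54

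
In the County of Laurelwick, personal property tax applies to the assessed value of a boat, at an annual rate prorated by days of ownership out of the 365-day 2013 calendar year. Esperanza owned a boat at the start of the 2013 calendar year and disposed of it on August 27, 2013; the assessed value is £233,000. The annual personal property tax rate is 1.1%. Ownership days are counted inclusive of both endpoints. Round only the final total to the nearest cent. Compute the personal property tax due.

Days held (January 1 – August 27, 2013): 239 out of 365
Tax = £233,000 × 1.1% × 239/365 = £1,678.2384

£1,678.24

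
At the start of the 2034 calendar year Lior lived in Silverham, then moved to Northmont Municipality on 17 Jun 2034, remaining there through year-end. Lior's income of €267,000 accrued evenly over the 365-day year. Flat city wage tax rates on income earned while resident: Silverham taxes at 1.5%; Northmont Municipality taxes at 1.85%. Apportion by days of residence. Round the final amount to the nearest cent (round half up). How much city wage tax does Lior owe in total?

Silverham, 1 Jan – 16 Jun 2034: 167 days → €267,000 × 1.5% × 167/365 = €1,832.4247
Northmont Municipality, 17 Jun – 31 Dec 2034: 198 days → €267,000 × 1.85% × 198/365 = €2,679.5096
Total = €4,511.9342

€4,511.93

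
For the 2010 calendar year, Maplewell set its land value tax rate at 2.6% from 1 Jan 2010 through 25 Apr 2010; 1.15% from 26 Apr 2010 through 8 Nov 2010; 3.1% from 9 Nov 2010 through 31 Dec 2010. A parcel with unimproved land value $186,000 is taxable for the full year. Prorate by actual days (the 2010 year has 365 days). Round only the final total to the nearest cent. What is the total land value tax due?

1 Jan – 25 Apr 2010: 115 days at 2.6% → $186,000 × 2.6% × 115/365 = $1,523.6712
26 Apr – 8 Nov 2010: 197 days at 1.15% → $186,000 × 1.15% × 197/365 = $1,154.4740
9 Nov – 31 Dec 2010: 53 days at 3.1% → $186,000 × 3.1% × 53/365 = $837.2548
Total = $3,515.4000

$3,515.40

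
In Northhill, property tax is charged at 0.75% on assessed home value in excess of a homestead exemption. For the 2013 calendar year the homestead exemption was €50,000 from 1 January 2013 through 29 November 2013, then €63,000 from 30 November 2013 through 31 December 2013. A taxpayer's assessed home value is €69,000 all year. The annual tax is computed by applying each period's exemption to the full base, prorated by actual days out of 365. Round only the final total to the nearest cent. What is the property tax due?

€133.95

1 January – 29 November 2013: 333 days, exemption €50,000 → (€69,000 − €50,000) × 0.75% × 333/365 = €130.0068
30 November – 31 December 2013: 32 days, exemption €63,000 → (€69,000 − €63,000) × 0.75% × 32/365 = €3.9452
Total = €133.9521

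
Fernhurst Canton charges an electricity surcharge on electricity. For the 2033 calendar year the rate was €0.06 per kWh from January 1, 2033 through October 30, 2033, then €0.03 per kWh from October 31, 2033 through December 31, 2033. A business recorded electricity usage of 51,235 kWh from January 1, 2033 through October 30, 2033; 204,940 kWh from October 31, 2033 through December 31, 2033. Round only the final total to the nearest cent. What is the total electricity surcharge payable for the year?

€9222.30

January 1 – October 30, 2033: 51,235 kWh at €0.06/kWh → €3074.10
October 31 – December 31, 2033: 204,940 kWh at €0.03/kWh → €6148.20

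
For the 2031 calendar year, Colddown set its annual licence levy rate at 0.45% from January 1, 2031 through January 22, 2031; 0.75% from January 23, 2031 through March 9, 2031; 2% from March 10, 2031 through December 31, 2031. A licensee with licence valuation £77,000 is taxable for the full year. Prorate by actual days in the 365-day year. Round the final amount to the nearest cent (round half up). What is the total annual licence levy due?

January 1 – January 22, 2031: 22 days at 0.45% → £77,000 × 0.45% × 22/365 = £20.8849
January 23 – March 9, 2031: 46 days at 0.75% → £77,000 × 0.75% × 46/365 = £72.7808
March 10 – December 31, 2031: 297 days at 2% → £77,000 × 2% × 297/365 = £1,253.0959
Total = £1,346.7616

£1,346.76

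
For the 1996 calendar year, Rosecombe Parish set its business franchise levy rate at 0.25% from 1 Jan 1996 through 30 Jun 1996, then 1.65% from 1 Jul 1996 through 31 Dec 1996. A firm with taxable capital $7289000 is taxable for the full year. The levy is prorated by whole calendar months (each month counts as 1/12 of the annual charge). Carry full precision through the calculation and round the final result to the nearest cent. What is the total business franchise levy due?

1 Jan – 30 Jun 1996: 6 months at 0.25% → $7289000 × 0.25% × 6/12 = $9111.2500
1 Jul – 31 Dec 1996: 6 months at 1.65% → $7289000 × 1.65% × 6/12 = $60134.2500
Total = $69245.5000

$69245.50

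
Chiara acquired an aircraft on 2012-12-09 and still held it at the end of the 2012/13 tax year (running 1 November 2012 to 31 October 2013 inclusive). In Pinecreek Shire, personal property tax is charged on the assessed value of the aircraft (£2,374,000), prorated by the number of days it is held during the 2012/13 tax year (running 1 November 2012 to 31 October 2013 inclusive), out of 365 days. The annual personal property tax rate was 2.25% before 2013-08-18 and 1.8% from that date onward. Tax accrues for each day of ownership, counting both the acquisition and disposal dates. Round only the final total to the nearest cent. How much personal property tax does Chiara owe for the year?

2012-12-09 to 2013-08-17: 252 days at 2.25% → £2,374,000 × 2.25% × 252/365 = £36,878.3014
2013-08-18 to 2013-10-31: 75 days at 1.8% → £2,374,000 × 1.8% × 75/365 = £8,780.5479
Total = £45,658.8493

£45,658.85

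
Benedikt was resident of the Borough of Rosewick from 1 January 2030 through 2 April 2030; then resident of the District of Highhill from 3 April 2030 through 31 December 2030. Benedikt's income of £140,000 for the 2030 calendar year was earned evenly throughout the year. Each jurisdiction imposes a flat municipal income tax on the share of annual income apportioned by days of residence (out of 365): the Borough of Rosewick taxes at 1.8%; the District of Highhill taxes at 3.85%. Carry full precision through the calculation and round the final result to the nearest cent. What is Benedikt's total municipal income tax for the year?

£4,666.60

The Borough of Rosewick, 1 January – 2 April 2030: 92 days → £140,000 × 1.8% × 92/365 = £635.1781
The District of Highhill, 3 April – 31 December 2030: 273 days → £140,000 × 3.85% × 273/365 = £4,031.4247
Total = £4,666.6027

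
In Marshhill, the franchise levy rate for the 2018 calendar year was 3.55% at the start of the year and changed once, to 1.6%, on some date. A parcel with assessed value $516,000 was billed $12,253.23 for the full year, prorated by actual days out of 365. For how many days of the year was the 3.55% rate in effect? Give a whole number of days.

145 days

Let d = days at the first rate; then 365 − d days at the second rate.
$516,000 × [3.55%·d + 1.6%·(365−d)] / 365 = $12,253.23
Solving gives d = 145, so the new rate took effect on 26 May 2018.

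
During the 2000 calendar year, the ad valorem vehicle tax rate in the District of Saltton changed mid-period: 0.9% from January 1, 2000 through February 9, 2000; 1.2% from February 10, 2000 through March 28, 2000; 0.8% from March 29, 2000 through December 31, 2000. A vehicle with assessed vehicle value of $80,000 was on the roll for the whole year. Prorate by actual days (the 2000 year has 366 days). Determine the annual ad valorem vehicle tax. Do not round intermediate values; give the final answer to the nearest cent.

January 1 – February 9, 2000: 40 days at 0.9% → $80,000 × 0.9% × 40/366 = $78.6885
February 10 – March 28, 2000: 48 days at 1.2% → $80,000 × 1.2% × 48/366 = $125.9016
March 29 – December 31, 2000: 278 days at 0.8% → $80,000 × 0.8% × 278/366 = $486.1202
Total = $690.7104

$690.71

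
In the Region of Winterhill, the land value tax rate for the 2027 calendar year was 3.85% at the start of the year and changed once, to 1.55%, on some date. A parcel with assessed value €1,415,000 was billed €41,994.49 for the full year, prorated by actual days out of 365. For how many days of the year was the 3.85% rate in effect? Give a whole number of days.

Let d = days at the first rate; then 365 − d days at the second rate.
€1,415,000 × [3.85%·d + 1.55%·(365−d)] / 365 = €41,994.49
Solving gives d = 225, so the new rate took effect on 14 Aug 2027.

225 days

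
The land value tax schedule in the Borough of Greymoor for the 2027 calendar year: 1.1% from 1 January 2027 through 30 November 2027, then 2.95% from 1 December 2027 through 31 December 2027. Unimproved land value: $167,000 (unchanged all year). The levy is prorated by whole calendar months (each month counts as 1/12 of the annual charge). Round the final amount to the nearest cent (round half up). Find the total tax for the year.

$2,094.46

1 January – 30 November 2027: 11 months at 1.1% → $167,000 × 1.1% × 11/12 = $1,683.9167
1 December – 31 December 2027: 1 month at 2.95% → $167,000 × 2.95% × 1/12 = $410.5417
Total = $2,094.4583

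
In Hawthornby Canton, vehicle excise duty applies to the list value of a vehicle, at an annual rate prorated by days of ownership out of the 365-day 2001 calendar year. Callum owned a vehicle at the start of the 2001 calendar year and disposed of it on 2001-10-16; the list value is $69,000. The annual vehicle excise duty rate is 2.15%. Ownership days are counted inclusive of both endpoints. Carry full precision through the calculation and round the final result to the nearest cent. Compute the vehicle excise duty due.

Days held (2001-01-01 to 2001-10-16): 289 out of 365
Tax = $69,000 × 2.15% × 289/365 = $1,174.6068

$1,174.61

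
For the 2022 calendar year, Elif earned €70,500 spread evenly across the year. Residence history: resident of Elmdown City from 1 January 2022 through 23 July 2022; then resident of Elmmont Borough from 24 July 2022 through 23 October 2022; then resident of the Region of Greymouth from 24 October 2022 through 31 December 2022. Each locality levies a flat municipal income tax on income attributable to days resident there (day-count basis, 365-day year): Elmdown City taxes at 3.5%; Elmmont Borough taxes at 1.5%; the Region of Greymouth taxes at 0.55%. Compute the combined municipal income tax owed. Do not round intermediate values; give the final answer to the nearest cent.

Elmdown City, 1 January – 23 July 2022: 204 days → €70,500 × 3.5% × 204/365 = €1,379.0959
Elmmont Borough, 24 July – 23 October 2022: 92 days → €70,500 × 1.5% × 92/365 = €266.5479
The Region of Greymouth, 24 October – 31 December 2022: 69 days → €70,500 × 0.55% × 69/365 = €73.3007
Total = €1,718.9445

€1,718.94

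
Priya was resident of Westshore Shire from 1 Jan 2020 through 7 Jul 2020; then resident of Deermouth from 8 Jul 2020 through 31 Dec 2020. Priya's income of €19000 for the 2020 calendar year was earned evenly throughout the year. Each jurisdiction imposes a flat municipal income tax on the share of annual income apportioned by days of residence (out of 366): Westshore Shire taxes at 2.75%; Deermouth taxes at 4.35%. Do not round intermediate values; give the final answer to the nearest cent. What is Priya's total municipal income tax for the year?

€669.52

Westshore Shire, 1 Jan – 7 Jul 2020: 189 days → €19000 × 2.75% × 189/366 = €269.8156
Deermouth, 8 Jul – 31 Dec 2020: 177 days → €19000 × 4.35% × 177/366 = €399.7008
Total = €669.5164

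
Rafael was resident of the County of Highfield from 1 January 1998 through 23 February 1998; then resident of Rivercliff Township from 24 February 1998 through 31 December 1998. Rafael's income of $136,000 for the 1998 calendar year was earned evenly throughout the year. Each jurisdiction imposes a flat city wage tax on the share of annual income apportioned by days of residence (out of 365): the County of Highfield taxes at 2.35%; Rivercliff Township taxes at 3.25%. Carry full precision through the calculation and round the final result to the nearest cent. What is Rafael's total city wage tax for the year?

$4,238.92

The County of Highfield, 1 January – 23 February 1998: 54 days → $136,000 × 2.35% × 54/365 = $472.8329
Rivercliff Township, 24 February – 31 December 1998: 311 days → $136,000 × 3.25% × 311/365 = $3,766.0822
Total = $4,238.9151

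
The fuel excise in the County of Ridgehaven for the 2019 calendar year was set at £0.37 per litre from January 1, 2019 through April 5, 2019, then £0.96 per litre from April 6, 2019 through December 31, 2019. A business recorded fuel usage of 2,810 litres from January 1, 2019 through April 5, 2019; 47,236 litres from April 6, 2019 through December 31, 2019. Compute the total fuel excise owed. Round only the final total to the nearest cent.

£46,386.26

January 1 – April 5, 2019: 2,810 litres at £0.37/litre → £1,039.70
April 6 – December 31, 2019: 47,236 litres at £0.96/litre → £45,346.56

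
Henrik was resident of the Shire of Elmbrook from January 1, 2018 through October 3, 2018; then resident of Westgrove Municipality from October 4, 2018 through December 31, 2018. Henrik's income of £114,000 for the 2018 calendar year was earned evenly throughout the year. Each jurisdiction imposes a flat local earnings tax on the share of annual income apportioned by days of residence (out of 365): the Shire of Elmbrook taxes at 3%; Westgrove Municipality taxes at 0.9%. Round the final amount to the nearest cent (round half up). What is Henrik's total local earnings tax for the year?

£2,836.26

The Shire of Elmbrook, January 1 – October 3, 2018: 276 days → £114,000 × 3% × 276/365 = £2,586.0822
Westgrove Municipality, October 4 – December 31, 2018: 89 days → £114,000 × 0.9% × 89/365 = £250.1753
Total = £2,836.2575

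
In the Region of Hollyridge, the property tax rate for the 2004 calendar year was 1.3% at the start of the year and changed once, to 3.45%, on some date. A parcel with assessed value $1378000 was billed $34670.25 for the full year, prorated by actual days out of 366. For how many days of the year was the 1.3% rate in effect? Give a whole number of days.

159 days

Let d = days at the first rate; then 366 − d days at the second rate.
$1378000 × [1.3%·d + 3.45%·(366−d)] / 366 = $34670.25
Solving gives d = 159, so the new rate took effect on 8 Jun 2004.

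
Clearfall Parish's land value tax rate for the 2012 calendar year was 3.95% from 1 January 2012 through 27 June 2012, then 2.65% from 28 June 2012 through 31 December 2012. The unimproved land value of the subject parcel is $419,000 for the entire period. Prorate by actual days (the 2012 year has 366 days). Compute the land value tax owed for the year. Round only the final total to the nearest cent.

$13,767.47

1 January – 27 June 2012: 179 days at 3.95% → $419,000 × 3.95% × 179/366 = $8,094.3702
28 June – 31 December 2012: 187 days at 2.65% → $419,000 × 2.65% × 187/366 = $5,673.0997
Total = $13,767.4699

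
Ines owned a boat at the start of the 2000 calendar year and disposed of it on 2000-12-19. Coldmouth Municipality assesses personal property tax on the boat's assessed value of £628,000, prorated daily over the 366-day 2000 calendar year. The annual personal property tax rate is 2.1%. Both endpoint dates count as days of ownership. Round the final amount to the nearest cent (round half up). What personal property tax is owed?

£12,755.61

Days held (2000-01-01 to 2000-12-19): 354 out of 366
Tax = £628,000 × 2.1% × 354/366 = £12,755.6066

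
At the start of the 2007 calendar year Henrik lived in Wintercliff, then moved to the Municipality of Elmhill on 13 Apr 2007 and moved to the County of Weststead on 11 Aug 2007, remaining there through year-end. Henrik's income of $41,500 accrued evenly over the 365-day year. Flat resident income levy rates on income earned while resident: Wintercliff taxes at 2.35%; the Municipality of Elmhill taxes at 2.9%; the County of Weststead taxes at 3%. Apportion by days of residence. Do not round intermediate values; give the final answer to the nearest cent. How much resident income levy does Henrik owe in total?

$1,155.97

Wintercliff, 1 Jan – 12 Apr 2007: 102 days → $41,500 × 2.35% × 102/365 = $272.5356
The Municipality of Elmhill, 13 Apr – 10 Aug 2007: 120 days → $41,500 × 2.9% × 120/365 = $395.6712
The County of Weststead, 11 Aug – 31 Dec 2007: 143 days → $41,500 × 3% × 143/365 = $487.7671
Total = $1,155.9740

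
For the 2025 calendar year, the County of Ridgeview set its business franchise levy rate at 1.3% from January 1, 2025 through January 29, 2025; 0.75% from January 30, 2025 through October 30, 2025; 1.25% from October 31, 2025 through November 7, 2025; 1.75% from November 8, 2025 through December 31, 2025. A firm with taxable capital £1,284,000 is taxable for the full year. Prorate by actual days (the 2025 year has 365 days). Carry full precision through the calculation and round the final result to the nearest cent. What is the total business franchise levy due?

January 1 – January 29, 2025: 29 days at 1.3% → £1,284,000 × 1.3% × 29/365 = £1,326.2137
January 30 – October 30, 2025: 274 days at 0.75% → £1,284,000 × 0.75% × 274/365 = £7,229.0959
October 31 – November 7, 2025: 8 days at 1.25% → £1,284,000 × 1.25% × 8/365 = £351.7808
November 8 – December 31, 2025: 54 days at 1.75% → £1,284,000 × 1.75% × 54/365 = £3,324.3288
Total = £12,231.4192

£12,231.42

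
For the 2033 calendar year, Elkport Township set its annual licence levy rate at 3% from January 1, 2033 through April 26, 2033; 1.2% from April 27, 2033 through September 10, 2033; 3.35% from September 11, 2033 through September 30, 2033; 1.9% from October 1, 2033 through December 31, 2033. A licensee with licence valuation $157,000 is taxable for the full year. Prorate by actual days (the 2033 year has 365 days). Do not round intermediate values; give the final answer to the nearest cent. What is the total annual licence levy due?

January 1 – April 26, 2033: 116 days at 3% → $157,000 × 3% × 116/365 = $1,496.8767
April 27 – September 10, 2033: 137 days at 1.2% → $157,000 × 1.2% × 137/365 = $707.1452
September 11 – September 30, 2033: 20 days at 3.35% → $157,000 × 3.35% × 20/365 = $288.1918
October 1 – December 31, 2033: 92 days at 1.9% → $157,000 × 1.9% × 92/365 = $751.8795
Total = $3,244.0932

$3,244.09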